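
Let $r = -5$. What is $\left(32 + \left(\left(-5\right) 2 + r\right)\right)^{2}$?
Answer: $289$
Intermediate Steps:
$\left(32 + \left(\left(-5\right) 2 + r\right)\right)^{2} = \left(32 - 15\right)^{2} = 17^{2} = 289$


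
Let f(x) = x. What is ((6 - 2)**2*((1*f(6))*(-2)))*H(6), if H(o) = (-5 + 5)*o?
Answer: 0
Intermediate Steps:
H(o) = 0 (H(o) = 0*o = 0)
((6 - 2)**2*((1*f(6))*(-2)))*H(6) = ((6 - 2)**2*((1*6)*(-2)))*0 = (4**2*(6*(-2)))*0 = (16*(-12))*0 = -192*0 = 0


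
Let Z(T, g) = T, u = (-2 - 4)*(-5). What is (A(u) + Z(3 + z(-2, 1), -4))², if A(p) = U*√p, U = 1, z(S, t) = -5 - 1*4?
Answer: (6 - √30)² ≈ 0.27329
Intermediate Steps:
z(S, t) = -9 (z(S, t) = -5 - 4 = -9)
u = 30 (u = -6*(-5) = 30)
A(p) = √p (A(p) = 1*√p = √p)
(A(u) + Z(3 + z(-2, 1), -4))² = (√30 + (3 - 9))² = (√30 - 6)² = (-6 + √30)²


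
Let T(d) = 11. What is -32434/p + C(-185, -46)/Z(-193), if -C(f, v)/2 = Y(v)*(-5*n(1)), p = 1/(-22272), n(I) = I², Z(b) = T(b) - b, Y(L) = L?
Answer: 36840872333/51 ≈ 7.2237e+8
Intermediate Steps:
Z(b) = 11 - b
p = -1/22272 ≈ -4.4899e-5
C(f, v) = 10*v (C(f, v) = -2*v*(-5*1²) = -2*v*(-5*1) = -2*v*(-5) = -(-10)*v = 10*v)
-32434/p + C(-185, -46)/Z(-193) = -32434/(-1/22272) + (10*(-46))/(11 - 1*(-193)) = -32434*(-22272) - 460/(11 + 193) = 722370048 - 460/204 = 722370048 - 460*1/204 = 722370048 - 115/51 = 36840872333/51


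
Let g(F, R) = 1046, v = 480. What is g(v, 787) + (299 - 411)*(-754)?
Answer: 85494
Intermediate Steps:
g(v, 787) + (299 - 411)*(-754) = 1046 + (299 - 411)*(-754) = 1046 - 112*(-754) = 1046 + 84448 = 85494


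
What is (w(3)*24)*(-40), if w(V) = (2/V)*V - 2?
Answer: 0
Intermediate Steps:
w(V) = 0 (w(V) = 2 - 2 = 0)
(w(3)*24)*(-40) = (0*24)*(-40) = 0*(-40) = 0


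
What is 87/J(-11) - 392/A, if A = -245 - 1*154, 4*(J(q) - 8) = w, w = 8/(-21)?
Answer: 113435/9462 ≈ 11.988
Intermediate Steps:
w = -8/21 (w = 8*(-1/21) = -8/21 ≈ -0.38095)
J(q) = 166/21 (J(q) = 8 + (¼)*(-8/21) = 8 - 2/21 = 166/21)
A = -399 (A = -245 - 154 = -399)
87/J(-11) - 392/A = 87/(166/21) - 392/(-399) = 87*(21/166) - 392*(-1/399) = 1827/166 + 56/57 = 113435/9462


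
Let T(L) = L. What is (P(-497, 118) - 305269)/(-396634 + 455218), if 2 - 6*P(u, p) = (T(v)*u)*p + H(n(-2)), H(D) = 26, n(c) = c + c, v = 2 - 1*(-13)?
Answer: -26443/9764 ≈ -2.7082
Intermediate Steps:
v = 15 (v = 2 + 13 = 15)
n(c) = 2*c
P(u, p) = -4 - 5*p*u/2 (P(u, p) = ⅓ - ((15*u)*p + 26)/6 = ⅓ - (15*p*u + 26)/6 = ⅓ - (26 + 15*p*u)/6 = ⅓ + (-13/3 - 5*p*u/2) = -4 - 5*p*u/2)
(P(-497, 118) - 305269)/(-396634 + 455218) = ((-4 - 5/2*118*(-497)) - 305269)/(-396634 + 455218) = ((-4 + 146615) - 305269)/58584 = (146611 - 305269)*(1/58584) = -158658*1/58584 = -26443/9764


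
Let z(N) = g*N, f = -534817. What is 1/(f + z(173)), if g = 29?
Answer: -1/529800 ≈ -1.8875e-6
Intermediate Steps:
z(N) = 29*N
1/(f + z(173)) = 1/(-534817 + 29*173) = 1/(-534817 + 5017) = 1/(-529800) = -1/529800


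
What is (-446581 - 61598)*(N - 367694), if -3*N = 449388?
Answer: 262977550710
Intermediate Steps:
N = -149796 (N = -⅓*449388 = -149796)
(-446581 - 61598)*(N - 367694) = (-446581 - 61598)*(-149796 - 367694) = -508179*(-517490) = 262977550710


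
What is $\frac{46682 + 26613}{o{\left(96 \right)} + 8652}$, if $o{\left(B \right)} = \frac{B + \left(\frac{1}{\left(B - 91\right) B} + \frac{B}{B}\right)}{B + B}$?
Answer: $\frac{6754867200}{797414881} \approx 8.471$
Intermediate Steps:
$o{\left(B \right)} = \frac{1 + B + \frac{1}{B \left(-91 + B\right)}}{2 B}$ ($o{\left(B \right)} = \frac{B + \left(\frac{1}{\left(-91 + B\right) B} + 1\right)}{2 B} = \left(B + \left(\frac{1}{B \left(-91 + B\right)} + 1\right)\right) \frac{1}{2 B} = \left(B + \left(1 + \frac{1}{B \left(-91 + B\right)}\right)\right) \frac{1}{2 B} = \left(1 + B + \frac{1}{B \left(-91 + B\right)}\right) \frac{1}{2 B} = \frac{1 + B + \frac{1}{B \left(-91 + B\right)}}{2 B}$)
$\frac{46682 + 26613}{o{\left(96 \right)} + 8652} = \frac{46682 + 26613}{\frac{1 + 96^{3} - 8736 - 90 \cdot 96^{2}}{2 \cdot 9216 \left(-91 + 96\right)} + 8652} = \frac{73295}{\frac{1}{2} \cdot \frac{1}{9216} \cdot \frac{1}{5} \left(1 + 884736 - 8736 - 829440\right) + 8652} = \frac{73295}{\frac{1}{2} \cdot \frac{1}{9216} \cdot \frac{1}{5} \cdot 46561 + 8652} = \frac{73295}{\frac{46561}{92160} + 8652} = \frac{73295}{\frac{797414881}{92160}} = 73295 \cdot \frac{92160}{797414881} = \frac{6754867200}{797414881}$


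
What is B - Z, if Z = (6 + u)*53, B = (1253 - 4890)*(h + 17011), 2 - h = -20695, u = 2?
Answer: -137144420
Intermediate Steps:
h = 20697 (h = 2 - 1*(-20695) = 2 + 20695 = 20697)
B = -137143996 (B = (1253 - 4890)*(20697 + 17011) = -3637*37708 = -137143996)
Z = 424 (Z = (6 + 2)*53 = 8*53 = 424)
B - Z = -137143996 - 1*424 = -137143996 - 424 = -137144420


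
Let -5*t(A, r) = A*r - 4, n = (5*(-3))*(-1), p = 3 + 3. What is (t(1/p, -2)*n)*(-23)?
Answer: -299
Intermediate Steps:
p = 6
n = 15 (n = -15*(-1) = 15)
t(A, r) = ⅘ - A*r/5 (t(A, r) = -(A*r - 4)/5 = -(-4 + A*r)/5 = ⅘ - A*r/5)
(t(1/p, -2)*n)*(-23) = ((⅘ - ⅕*(-2)/6)*15)*(-23) = ((⅘ - ⅕*⅙*(-2))*15)*(-23) = ((⅘ + 1/15)*15)*(-23) = ((13/15)*15)*(-23) = 13*(-23) = -299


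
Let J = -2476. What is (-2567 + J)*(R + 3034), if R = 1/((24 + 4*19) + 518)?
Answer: -3151896853/206 ≈ -1.5300e+7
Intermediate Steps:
R = 1/618 (R = 1/((24 + 76) + 518) = 1/(100 + 518) = 1/618 ≈ 0.0016181)
(-2567 + J)*(R + 3034) = (-2567 - 2476)*(1/618 + 3034) = -5043*1875013/618 = -3151896853/206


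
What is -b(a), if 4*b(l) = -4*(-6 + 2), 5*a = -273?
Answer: -4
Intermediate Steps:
a = -273/5 (a = (⅕)*(-273) = -273/5 ≈ -54.600)
b(l) = 4 (b(l) = (-4*(-6 + 2))/4 = (-4*(-4))/4 = (¼)*16 = 4)
-b(a) = -1*4 = -4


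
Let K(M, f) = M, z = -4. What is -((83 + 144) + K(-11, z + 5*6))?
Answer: -216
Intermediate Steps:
-((83 + 144) + K(-11, z + 5*6)) = -((83 + 144) - 11) = -(227 - 11) = -1*216 = -216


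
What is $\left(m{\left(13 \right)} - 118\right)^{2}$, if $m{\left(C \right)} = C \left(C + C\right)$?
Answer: $48400$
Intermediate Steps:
$m{\left(C \right)} = 2 C^{2}$ ($m{\left(C \right)} = C 2 C = 2 C^{2}$)
$\left(m{\left(13 \right)} - 118\right)^{2} = \left(2 \cdot 13^{2} - 118\right)^{2} = \left(2 \cdot 169 - 118\right)^{2} = \left(338 - 118\right)^{2} = 220^{2} = 48400$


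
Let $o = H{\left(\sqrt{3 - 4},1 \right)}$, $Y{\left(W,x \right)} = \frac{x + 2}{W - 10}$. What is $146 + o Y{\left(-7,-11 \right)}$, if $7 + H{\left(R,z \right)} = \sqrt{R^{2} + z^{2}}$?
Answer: $\frac{2419}{17} \approx 142.29$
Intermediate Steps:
$Y{\left(W,x \right)} = \frac{2 + x}{-10 + W}$
$H{\left(R,z \right)} = -7 + \sqrt{R^{2} + z^{2}}$
$o = -7$ ($o = -7 + \sqrt{\left(\sqrt{3 - 4}\right)^{2} + 1^{2}} = -7 + \sqrt{\left(\sqrt{-1}\right)^{2} + 1} = -7 + \sqrt{i^{2} + 1} = -7 + \sqrt{-1 + 1} = -7 + \sqrt{0} = -7 + 0 = -7$)
$146 + o Y{\left(-7,-11 \right)} = 146 - 7 \frac{2 - 11}{-10 - 7} = 146 - 7 \frac{1}{-17} \left(-9\right) = 146 - 7 \left(\left(- \frac{1}{17}\right) \left(-9\right)\right) = 146 - \frac{63}{17} = \frac{2419}{17}$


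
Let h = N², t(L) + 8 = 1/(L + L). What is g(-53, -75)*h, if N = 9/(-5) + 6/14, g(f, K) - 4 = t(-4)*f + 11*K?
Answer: -899424/1225 ≈ -734.22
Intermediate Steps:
t(L) = -8 + 1/(2*L) (t(L) = -8 + 1/(L + L) = -8 + 1/(2*L))
g(f, K) = 4 + 11*K - 65*f/8 (g(f, K) = 4 + ((-8 + (½)/(-4))*f + 11*K) = 4 + ((-8 + (½)*(-¼))*f + 11*K) = 4 + ((-8 - ⅛)*f + 11*K) = 4 + (-65*f/8 + 11*K) = 4 + (11*K - 65*f/8) = 4 + 11*K - 65*f/8)
N = -48/35 (N = 9*(-⅕) + 6*(1/14) = -9/5 + 3/7 = -48/35 ≈ -1.3714)
h = 2304/1225 (h = (-48/35)² = 2304/1225 ≈ 1.8808)
g(-53, -75)*h = (4 + 11*(-75) - 65/8*(-53))*(2304/1225) = (4 - 825 + 3445/8)*(2304/1225) = -3123/8*2304/1225 = -899424/1225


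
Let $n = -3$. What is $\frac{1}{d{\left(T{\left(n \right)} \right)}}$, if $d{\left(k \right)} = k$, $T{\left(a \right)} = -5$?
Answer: $- \frac{1}{5} \approx -0.2$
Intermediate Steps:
$\frac{1}{d{\left(T{\left(n \right)} \right)}} = \frac{1}{-5} = - \frac{1}{5}$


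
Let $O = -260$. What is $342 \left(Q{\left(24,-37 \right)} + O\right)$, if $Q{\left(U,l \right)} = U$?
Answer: $-80712$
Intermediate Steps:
$342 \left(Q{\left(24,-37 \right)} + O\right) = 342 \left(24 - 260\right) = 342 \left(-236\right) = -80712$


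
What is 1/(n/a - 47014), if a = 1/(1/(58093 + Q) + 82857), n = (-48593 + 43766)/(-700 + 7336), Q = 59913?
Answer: -261029272/28004225830895 ≈ -9.3211e-6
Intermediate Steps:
n = -1609/2212 (n = -4827/6636 = -4827*1/6636 = -1609/2212 ≈ -0.72740)
a = 118006/9777623143 (a = 1/(1/(58093 + 59913) + 82857) = 1/(1/118006 + 82857) = 1/(9777623143/118006) = 118006/9777623143 ≈ 1.2069e-5)
1/(n/a - 47014) = 1/(-1609/(2212*118006/9777623143) - 47014) = 1/(-1609/2212*9777623143/118006 - 47014) = 1/(-15732195637087/261029272 - 47014) = 1/(-28004225830895/261029272) = -261029272/28004225830895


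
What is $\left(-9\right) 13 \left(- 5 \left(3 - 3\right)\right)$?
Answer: $0$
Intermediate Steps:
$\left(-9\right) 13 \left(- 5 \left(3 - 3\right)\right) = - 117 \left(\left(-5\right) 0\right) = \left(-117\right) 0 = 0$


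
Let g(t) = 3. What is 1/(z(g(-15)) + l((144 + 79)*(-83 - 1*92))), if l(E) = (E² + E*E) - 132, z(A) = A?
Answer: 1/3045901121 ≈ 3.2831e-10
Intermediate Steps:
l(E) = -132 + 2*E² (l(E) = (E² + E²) - 132 = 2*E² - 132 = -132 + 2*E²)
1/(z(g(-15)) + l((144 + 79)*(-83 - 1*92))) = 1/(3 + (-132 + 2*((144 + 79)*(-83 - 1*92))²)) = 1/(3 + (-132 + 2*(223*(-83 - 92))²)) = 1/(3 + (-132 + 2*(223*(-175))²)) = 1/(3 + (-132 + 2*(-39025)²)) = 1/(3 + (-132 + 2*1522950625)) = 1/(3 + (-132 + 3045901250)) = 1/(3 + 3045901118) = 1/3045901121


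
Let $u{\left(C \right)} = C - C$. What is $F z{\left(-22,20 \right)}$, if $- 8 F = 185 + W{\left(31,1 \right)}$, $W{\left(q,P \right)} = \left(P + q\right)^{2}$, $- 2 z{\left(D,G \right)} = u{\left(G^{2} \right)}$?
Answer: $0$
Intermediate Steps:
$u{\left(C \right)} = 0$
$z{\left(D,G \right)} = 0$ ($z{\left(D,G \right)} = \left(- \frac{1}{2}\right) 0 = 0$)
$F = - \frac{1209}{8}$ ($F = - \frac{185 + \left(1 + 31\right)^{2}}{8} = - \frac{185 + 32^{2}}{8} = - \frac{185 + 1024}{8} = \left(- \frac{1}{8}\right) 1209 = - \frac{1209}{8} \approx -151.13$)
$F z{\left(-22,20 \right)} = \left(- \frac{1209}{8}\right) 0 = 0$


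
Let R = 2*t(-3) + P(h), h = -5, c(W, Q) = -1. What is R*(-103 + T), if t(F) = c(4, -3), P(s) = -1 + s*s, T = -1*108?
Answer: -4642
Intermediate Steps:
T = -108
P(s) = -1 + s**2
t(F) = -1
R = 22 (R = 2*(-1) + (-1 + (-5)**2) = -2 + (-1 + 25) = -2 + 24 = 22)
R*(-103 + T) = 22*(-103 - 108) = 22*(-211) = -4642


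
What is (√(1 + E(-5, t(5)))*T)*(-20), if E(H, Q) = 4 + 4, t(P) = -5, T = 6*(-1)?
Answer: 360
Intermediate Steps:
T = -6
E(H, Q) = 8
(√(1 + E(-5, t(5)))*T)*(-20) = (√(1 + 8)*(-6))*(-20) = (√9*(-6))*(-20) = (3*(-6))*(-20) = -18*(-20) = 360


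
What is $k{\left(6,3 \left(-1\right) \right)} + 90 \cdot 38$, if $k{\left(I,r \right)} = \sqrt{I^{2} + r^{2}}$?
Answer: $3420 + 3 \sqrt{5} \approx 3426.7$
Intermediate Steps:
$k{\left(6,3 \left(-1\right) \right)} + 90 \cdot 38 = \sqrt{6^{2} + \left(3 \left(-1\right)\right)^{2}} + 90 \cdot 38 = \sqrt{36 + \left(-3\right)^{2}} + 3420 = \sqrt{36 + 9} + 3420 = \sqrt{45} + 3420 = 3 \sqrt{5} + 3420 = 3420 + 3 \sqrt{5}$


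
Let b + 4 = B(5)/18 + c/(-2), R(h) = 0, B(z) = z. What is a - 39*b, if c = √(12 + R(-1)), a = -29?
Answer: 697/6 + 39*√3 ≈ 183.72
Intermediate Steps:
c = 2*√3 (c = √(12 + 0) = √12 = 2*√3 ≈ 3.4641)
b = -67/18 - √3 (b = -4 + (5/18 + (2*√3)/(-2)) = -4 + (5*(1/18) + (2*√3)*(-½)) = -4 + (5/18 - √3) = -67/18 - √3 ≈ -5.4543)
a - 39*b = -29 - 39*(-67/18 - √3) = -29 + (871/6 + 39*√3) = 697/6 + 39*√3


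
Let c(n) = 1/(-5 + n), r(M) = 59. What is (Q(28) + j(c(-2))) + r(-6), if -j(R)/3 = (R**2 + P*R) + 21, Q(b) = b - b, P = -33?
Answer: -892/49 ≈ -18.204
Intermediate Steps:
Q(b) = 0
j(R) = -63 - 3*R**2 + 99*R (j(R) = -3*((R**2 - 33*R) + 21) = -3*(21 + R**2 - 33*R) = -63 - 3*R**2 + 99*R)
(Q(28) + j(c(-2))) + r(-6) = (0 + (-63 - 3/(-5 - 2)**2 + 99/(-5 - 2))) + 59 = (0 + (-63 - 3*(1/(-7))**2 + 99/(-7))) + 59 = (0 + (-63 - 3*(-1/7)**2 + 99*(-1/7))) + 59 = (0 + (-63 - 3*1/49 - 99/7)) + 59 = (0 + (-63 - 3/49 - 99/7)) + 59 = (0 - 3783/49) + 59 = -3783/49 + 59 = -892/49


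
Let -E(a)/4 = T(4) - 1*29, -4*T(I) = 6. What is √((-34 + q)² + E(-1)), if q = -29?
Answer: √4091 ≈ 63.961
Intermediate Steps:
T(I) = -3/2 (T(I) = -¼*6 = -3/2)
E(a) = 122 (E(a) = -4*(-3/2 - 1*29) = -4*(-3/2 - 29) = -4*(-61/2) = 122)
√((-34 + q)² + E(-1)) = √((-34 - 29)² + 122) = √((-63)² + 122) = √(3969 + 122) = √4091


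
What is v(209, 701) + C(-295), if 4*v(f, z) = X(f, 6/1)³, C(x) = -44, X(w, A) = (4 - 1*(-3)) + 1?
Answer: 84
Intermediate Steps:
X(w, A) = 8 (X(w, A) = (4 + 3) + 1 = 7 + 1 = 8)
v(f, z) = 128 (v(f, z) = (¼)*8³ = (¼)*512 = 128)
v(209, 701) + C(-295) = 128 - 44 = 84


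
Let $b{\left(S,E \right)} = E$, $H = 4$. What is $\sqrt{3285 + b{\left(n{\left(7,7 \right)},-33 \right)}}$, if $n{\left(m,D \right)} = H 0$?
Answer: $2 \sqrt{813} \approx 57.026$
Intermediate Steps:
$n{\left(m,D \right)} = 0$ ($n{\left(m,D \right)} = 4 \cdot 0 = 0$)
$\sqrt{3285 + b{\left(n{\left(7,7 \right)},-33 \right)}} = \sqrt{3285 - 33} = \sqrt{3252} = 2 \sqrt{813}$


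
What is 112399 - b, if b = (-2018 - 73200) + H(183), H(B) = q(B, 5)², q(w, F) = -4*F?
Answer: 187217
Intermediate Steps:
H(B) = 400 (H(B) = (-4*5)² = (-20)² = 400)
b = -74818 (b = (-2018 - 73200) + 400 = -75218 + 400 = -74818)
112399 - b = 112399 - 1*(-74818) = 112399 + 74818 = 187217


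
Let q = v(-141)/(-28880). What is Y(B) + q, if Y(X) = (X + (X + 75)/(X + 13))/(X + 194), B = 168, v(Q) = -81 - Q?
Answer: 22031739/47306884 ≈ 0.46572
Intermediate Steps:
q = -3/1444 (q = (-81 - 1*(-141))/(-28880) = (-81 + 141)*(-1/28880) = 60*(-1/28880) = -3/1444 ≈ -0.0020776)
Y(X) = (X + (75 + X)/(13 + X))/(194 + X)
Y(B) + q = (75 + 168² + 14*168)/(2522 + 168² + 207*168) - 3/1444 = (75 + 28224 + 2352)/(2522 + 28224 + 34776) - 3/1444 = 30651/65522 - 3/1444 = 22031739/47306884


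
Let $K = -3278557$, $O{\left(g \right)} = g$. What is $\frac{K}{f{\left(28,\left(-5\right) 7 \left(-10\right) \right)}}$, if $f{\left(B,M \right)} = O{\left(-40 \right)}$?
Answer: $\frac{3278557}{40} \approx 81964.0$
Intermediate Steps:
$f{\left(B,M \right)} = -40$
$\frac{K}{f{\left(28,\left(-5\right) 7 \left(-10\right) \right)}} = - \frac{3278557}{-40} = \left(-3278557\right) \left(- \frac{1}{40}\right) = \frac{3278557}{40}$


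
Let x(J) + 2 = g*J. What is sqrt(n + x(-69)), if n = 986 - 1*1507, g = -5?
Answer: I*sqrt(178) ≈ 13.342*I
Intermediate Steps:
n = -521 (n = 986 - 1507 = -521)
x(J) = -2 - 5*J
sqrt(n + x(-69)) = sqrt(-521 + (-2 - 5*(-69))) = sqrt(-521 + (-2 + 345)) = sqrt(-521 + 343) = sqrt(-178) = I*sqrt(178)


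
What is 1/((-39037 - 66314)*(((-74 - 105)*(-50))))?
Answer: -1/942891450 ≈ -1.0606e-9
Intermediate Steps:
1/((-39037 - 66314)*(((-74 - 105)*(-50)))) = 1/((-105351)*((-179*(-50)))) = -1/105351/8950 = -1/105351*1/8950 = -1/942891450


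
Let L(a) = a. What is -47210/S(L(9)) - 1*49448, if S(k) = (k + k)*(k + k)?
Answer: -8034181/162 ≈ -49594.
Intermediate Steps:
S(k) = 4*k² (S(k) = (2*k)*(2*k) = 4*k²)
-47210/S(L(9)) - 1*49448 = -47210/(4*9²) - 1*49448 = -47210/(4*81) - 49448 = -47210/324 - 49448 = -47210*1/324 - 49448 = -23605/162 - 49448 = -8034181/162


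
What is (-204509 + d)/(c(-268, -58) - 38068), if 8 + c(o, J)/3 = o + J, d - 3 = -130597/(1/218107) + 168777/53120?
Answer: 1513087311162423/2075398400 ≈ 7.2906e+5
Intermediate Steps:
d = -1513076447644343/53120 (d = 3 + (-130597/(1/218107) + 168777/53120) = 3 + (-130597/1/218107 + 168777*(1/53120)) = 3 + (-130597*218107 + 168777/53120) = 3 + (-28484119879 + 168777/53120) = 3 - 1513076447803703/53120 = -1513076447644343/53120 ≈ -2.8484e+10)
c(o, J) = -24 + 3*J + 3*o (c(o, J) = -24 + 3*(o + J) = -24 + 3*(J + o) = -24 + (3*J + 3*o) = -24 + 3*J + 3*o)
(-204509 + d)/(c(-268, -58) - 38068) = (-204509 - 1513076447644343/53120)/((-24 + 3*(-58) + 3*(-268)) - 38068) = -1513087311162423/(53120*((-24 - 174 - 804) - 38068)) = -1513087311162423/(53120*(-1002 - 38068)) = -1513087311162423/53120/(-39070) = -1513087311162423/53120*(-1/39070) = 1513087311162423/2075398400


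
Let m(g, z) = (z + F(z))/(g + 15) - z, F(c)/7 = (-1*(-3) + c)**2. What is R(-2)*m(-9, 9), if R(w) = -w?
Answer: 321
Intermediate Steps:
F(c) = 7*(3 + c)**2 (F(c) = 7*(-1*(-3) + c)**2 = 7*(3 + c)**2)
m(g, z) = -z + (z + 7*(3 + z)**2)/(15 + g) (m(g, z) = (z + 7*(3 + z)**2)/(g + 15) - z = (z + 7*(3 + z)**2)/(15 + g) - z = -z + (z + 7*(3 + z)**2)/(15 + g))
R(-2)*m(-9, 9) = (-1*(-2))*((-14*9 + 7*(3 + 9)**2 - 1*(-9)*9)/(15 - 9)) = 2*((-126 + 7*12**2 + 81)/6) = 2*((-126 + 7*144 + 81)/6) = 2*((-126 + 1008 + 81)/6) = 2*((1/6)*963) = 2*(321/2) = 321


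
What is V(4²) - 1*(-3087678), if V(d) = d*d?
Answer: 3087934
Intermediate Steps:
V(d) = d²
V(4²) - 1*(-3087678) = (4²)² - 1*(-3087678) = 16² + 3087678 = 256 + 3087678 = 3087934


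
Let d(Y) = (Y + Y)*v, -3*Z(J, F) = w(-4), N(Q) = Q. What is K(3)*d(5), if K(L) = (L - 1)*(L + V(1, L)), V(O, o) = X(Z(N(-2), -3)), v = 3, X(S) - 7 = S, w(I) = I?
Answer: 680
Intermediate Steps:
Z(J, F) = 4/3 (Z(J, F) = -⅓*(-4) = 4/3)
X(S) = 7 + S
d(Y) = 6*Y (d(Y) = (Y + Y)*3 = (2*Y)*3 = 6*Y)
V(O, o) = 25/3 (V(O, o) = 7 + 4/3 = 25/3)
K(L) = (-1 + L)*(25/3 + L) (K(L) = (L - 1)*(L + 25/3) = (-1 + L)*(25/3 + L))
K(3)*d(5) = (-25/3 + 3² + (22/3)*3)*(6*5) = (-25/3 + 9 + 22)*30 = (68/3)*30 = 680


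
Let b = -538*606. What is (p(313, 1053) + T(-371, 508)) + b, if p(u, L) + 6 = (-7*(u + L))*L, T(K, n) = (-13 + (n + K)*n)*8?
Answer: -9838156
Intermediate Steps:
T(K, n) = -104 + 8*n*(K + n) (T(K, n) = (-13 + (K + n)*n)*8 = (-13 + n*(K + n))*8 = -104 + 8*n*(K + n))
p(u, L) = -6 + L*(-7*L - 7*u) (p(u, L) = -6 + (-7*(u + L))*L = -6 + (-7*(L + u))*L = -6 + (-7*L - 7*u)*L = -6 + L*(-7*L - 7*u))
b = -326028
(p(313, 1053) + T(-371, 508)) + b = ((-6 - 7*1053² - 7*1053*313) + (-104 + 8*508² + 8*(-371)*508)) - 326028 = ((-6 - 7*1108809 - 2307123) + (-104 + 8*258064 - 1507744)) - 326028 = ((-6 - 7761663 - 2307123) + (-104 + 2064512 - 1507744)) - 326028 = (-10068792 + 556664) - 326028 = -9512128 - 326028 = -9838156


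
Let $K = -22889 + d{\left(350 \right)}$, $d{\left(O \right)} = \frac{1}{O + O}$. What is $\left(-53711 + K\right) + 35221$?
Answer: $- \frac{28965299}{700} \approx -41379.0$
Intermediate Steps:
$d{\left(O \right)} = \frac{1}{2 O}$
$K = - \frac{16022299}{700}$ ($K = -22889 + \frac{1}{2 \cdot 350} = -22889 + \frac{1}{2} \cdot \frac{1}{350} = -22889 + \frac{1}{700} = - \frac{16022299}{700} \approx -22889.0$)
$\left(-53711 + K\right) + 35221 = \left(-53711 - \frac{16022299}{700}\right) + 35221 = - \frac{53619999}{700} + 35221 = - \frac{28965299}{700}$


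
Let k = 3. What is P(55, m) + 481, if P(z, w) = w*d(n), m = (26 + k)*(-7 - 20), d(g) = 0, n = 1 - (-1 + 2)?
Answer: 481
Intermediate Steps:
n = 0 (n = 1 - 1*1 = 1 - 1 = 0)
m = -783 (m = (26 + 3)*(-7 - 20) = 29*(-27) = -783)
P(z, w) = 0 (P(z, w) = w*0 = 0)
P(55, m) + 481 = 0 + 481 = 481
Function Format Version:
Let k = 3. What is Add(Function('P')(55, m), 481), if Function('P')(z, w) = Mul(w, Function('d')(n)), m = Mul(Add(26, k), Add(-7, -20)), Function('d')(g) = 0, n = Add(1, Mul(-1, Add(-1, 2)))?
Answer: 481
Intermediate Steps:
n = 0 (n = Add(1, Mul(-1, 1)) = Add(1, -1) = 0)
m = -783 (m = Mul(Add(26, 3), Add(-7, -20)) = Mul(29, -27) = -783)
Function('P')(z, w) = 0 (Function('P')(z, w) = Mul(w, 0) = 0)
Add(Function('P')(55, m), 481) = Add(0, 481) = 481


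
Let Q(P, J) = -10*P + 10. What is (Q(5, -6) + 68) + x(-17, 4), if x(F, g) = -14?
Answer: 14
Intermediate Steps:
Q(P, J) = 10 - 10*P
(Q(5, -6) + 68) + x(-17, 4) = ((10 - 10*5) + 68) - 14 = ((10 - 50) + 68) - 14 = (-40 + 68) - 14 = 28 - 14 = 14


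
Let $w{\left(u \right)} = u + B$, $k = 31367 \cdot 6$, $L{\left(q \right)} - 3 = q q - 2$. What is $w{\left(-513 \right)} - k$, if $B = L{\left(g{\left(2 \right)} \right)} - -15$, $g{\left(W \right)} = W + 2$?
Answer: $-188683$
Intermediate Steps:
$g{\left(W \right)} = 2 + W$
$L{\left(q \right)} = 1 + q^{2}$ ($L{\left(q \right)} = 3 + \left(q q - 2\right) = 3 + \left(q^{2} - 2\right) = 3 + \left(-2 + q^{2}\right) = 1 + q^{2}$)
$k = 188202$
$B = 32$ ($B = \left(1 + \left(2 + 2\right)^{2}\right) - -15 = \left(1 + 4^{2}\right) + 15 = \left(1 + 16\right) + 15 = 17 + 15 = 32$)
$w{\left(u \right)} = 32 + u$ ($w{\left(u \right)} = u + 32 = 32 + u$)
$w{\left(-513 \right)} - k = \left(32 - 513\right) - 188202 = -481 - 188202 = -188683$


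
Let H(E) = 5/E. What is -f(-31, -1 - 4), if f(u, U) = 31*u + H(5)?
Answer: 960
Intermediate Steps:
f(u, U) = 1 + 31*u (f(u, U) = 31*u + 5/5 = 31*u + 5*(1/5) = 31*u + 1 = 1 + 31*u)
-f(-31, -1 - 4) = -(1 + 31*(-31)) = -(1 - 961) = -1*(-960) = 960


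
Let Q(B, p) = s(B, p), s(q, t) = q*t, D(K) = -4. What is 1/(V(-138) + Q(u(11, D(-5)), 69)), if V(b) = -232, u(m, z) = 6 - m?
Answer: -1/577 ≈ -0.0017331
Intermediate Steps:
Q(B, p) = B*p
1/(V(-138) + Q(u(11, D(-5)), 69)) = 1/(-232 + (6 - 1*11)*69) = 1/(-232 + (6 - 11)*69) = 1/(-232 - 5*69) = 1/(-232 - 345) = 1/(-577) = -1/577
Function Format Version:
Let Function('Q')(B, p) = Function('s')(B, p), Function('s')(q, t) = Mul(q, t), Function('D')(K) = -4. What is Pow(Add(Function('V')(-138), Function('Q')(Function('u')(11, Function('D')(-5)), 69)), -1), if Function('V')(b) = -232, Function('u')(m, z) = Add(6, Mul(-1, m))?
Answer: Rational(-1, 577) ≈ -0.0017331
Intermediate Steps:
Function('Q')(B, p) = Mul(B, p)
Pow(Add(Function('V')(-138), Function('Q')(Function('u')(11, Function('D')(-5)), 69)), -1) = Pow(Add(-232, Mul(Add(6, Mul(-1, 11)), 69)), -1) = Pow(Add(-232, Mul(Add(6, -11), 69)), -1) = Pow(Add(-232, Mul(-5, 69)), -1) = Pow(Add(-232, -345), -1) = Pow(-577, -1) = Rational(-1, 577)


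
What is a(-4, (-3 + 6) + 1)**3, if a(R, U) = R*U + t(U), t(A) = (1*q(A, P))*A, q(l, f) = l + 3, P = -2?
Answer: 1728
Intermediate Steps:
q(l, f) = 3 + l
t(A) = A*(3 + A) (t(A) = (1*(3 + A))*A = (3 + A)*A = A*(3 + A))
a(R, U) = R*U + U*(3 + U)
a(-4, (-3 + 6) + 1)**3 = (((-3 + 6) + 1)*(3 - 4 + ((-3 + 6) + 1)))**3 = ((3 + 1)*(3 - 4 + (3 + 1)))**3 = (4*(3 - 4 + 4))**3 = (4*3)**3 = 12**3 = 1728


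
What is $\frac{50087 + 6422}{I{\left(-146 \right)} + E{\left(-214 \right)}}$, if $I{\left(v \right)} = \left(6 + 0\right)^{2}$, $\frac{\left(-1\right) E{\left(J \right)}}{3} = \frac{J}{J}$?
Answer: $\frac{56509}{33} \approx 1712.4$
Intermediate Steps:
$E{\left(J \right)} = -3$ ($E{\left(J \right)} = - 3 \frac{J}{J} = \left(-3\right) 1 = -3$)
$I{\left(v \right)} = 36$ ($I{\left(v \right)} = 6^{2} = 36$)
$\frac{50087 + 6422}{I{\left(-146 \right)} + E{\left(-214 \right)}} = \frac{50087 + 6422}{36 - 3} = \frac{56509}{33}$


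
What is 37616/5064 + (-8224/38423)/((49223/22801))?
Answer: 8774173373566/1197189943257 ≈ 7.3290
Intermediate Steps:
37616/5064 + (-8224/38423)/((49223/22801)) = 37616*(1/5064) + (-8224*1/38423)/((49223*(1/22801))) = 4702/633 - 8224/(38423*49223/22801) = 4702/633 - 8224/38423*22801/49223 = 4702/633 - 187515424/1891295329 = 8774173373566/1197189943257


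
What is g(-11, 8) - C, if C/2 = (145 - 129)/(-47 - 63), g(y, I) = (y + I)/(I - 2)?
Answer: -23/110 ≈ -0.20909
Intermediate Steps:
g(y, I) = (I + y)/(-2 + I)
C = -16/55 (C = 2*((145 - 129)/(-47 - 63)) = 2*(16/(-110)) = 2*(16*(-1/110)) = 2*(-8/55) = -16/55 ≈ -0.29091)
g(-11, 8) - C = (8 - 11)/(-2 + 8) - 1*(-16/55) = -3/6 + 16/55 = (⅙)*(-3) + 16/55 = -½ + 16/55 = -23/110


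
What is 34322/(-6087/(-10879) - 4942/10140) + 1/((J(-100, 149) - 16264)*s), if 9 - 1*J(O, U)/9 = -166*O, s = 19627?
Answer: 6152323910313052699979/12931605557339821 ≈ 4.7576e+5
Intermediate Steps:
J(O, U) = 81 + 1494*O (J(O, U) = 81 - (-1494)*O = 81 + 1494*O)
34322/(-6087/(-10879) - 4942/10140) + 1/((J(-100, 149) - 16264)*s) = 34322/(-6087/(-10879) - 4942/10140) + 1/(((81 + 1494*(-100)) - 16264)*19627) = 34322/(-6087*(-1/10879) - 4942*1/10140) + (1/19627)/((81 - 149400) - 16264) = 34322/(6087/10879 - 2471/5070) + (1/19627)/(-149319 - 16264) = 34322/(3979081/55156530) + (1/19627)/(-165583) = 34322*(55156530/3979081) - 1/165583*1/19627 = 1893082422660/3979081 - 1/3249897541 = 6152323910313052699979/12931605557339821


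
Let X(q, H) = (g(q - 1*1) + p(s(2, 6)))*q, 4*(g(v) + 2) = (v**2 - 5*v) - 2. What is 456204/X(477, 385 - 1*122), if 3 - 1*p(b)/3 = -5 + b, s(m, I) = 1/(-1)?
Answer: 43448/2547339 ≈ 0.017056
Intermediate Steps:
s(m, I) = -1
p(b) = 24 - 3*b (p(b) = 9 - 3*(-5 + b) = 9 + (15 - 3*b) = 24 - 3*b)
g(v) = -5/2 - 5*v/4 + v**2/4 (g(v) = -2 + ((v**2 - 5*v) - 2)/4 = -2 + (-2 + v**2 - 5*v)/4 = -2 + (-1/2 - 5*v/4 + v**2/4) = -5/2 - 5*v/4 + v**2/4)
X(q, H) = q*(103/4 - 5*q/4 + (-1 + q)**2/4) (X(q, H) = ((-5/2 - 5*(q - 1*1)/4 + (q - 1*1)**2/4) + (24 - 3*(-1)))*q = ((-5/2 - 5*(q - 1)/4 + (q - 1)**2/4) + (24 + 3))*q = ((-5/2 - 5*(-1 + q)/4 + (-1 + q)**2/4) + 27)*q = ((-5/2 + (5/4 - 5*q/4) + (-1 + q)**2/4) + 27)*q = ((-5/4 - 5*q/4 + (-1 + q)**2/4) + 27)*q = (103/4 - 5*q/4 + (-1 + q)**2/4)*q = q*(103/4 - 5*q/4 + (-1 + q)**2/4))
456204/X(477, 385 - 1*122) = 456204/(((1/4)*477*(104 + 477**2 - 7*477))) = 456204/(((1/4)*477*(104 + 227529 - 3339))) = 456204/(((1/4)*477*224294)) = 456204/(53494119/2) = 456204*(2/53494119) = 43448/2547339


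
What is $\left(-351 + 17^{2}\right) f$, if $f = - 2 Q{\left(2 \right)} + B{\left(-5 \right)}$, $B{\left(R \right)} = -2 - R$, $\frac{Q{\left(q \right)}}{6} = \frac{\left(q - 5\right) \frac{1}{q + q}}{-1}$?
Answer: $372$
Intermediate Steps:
$Q{\left(q \right)} = - \frac{3 \left(-5 + q\right)}{q}$ ($Q{\left(q \right)} = 6 \frac{\left(q - 5\right) \frac{1}{q + q}}{-1} = 6 \frac{-5 + q}{2 q} \left(-1\right) = 6 \left(- \frac{-5 + q}{2 q}\right) = - \frac{3 \left(-5 + q\right)}{q}$)
$f = -6$ ($f = - 2 \left(-3 + \frac{15}{2}\right) - -3 = - 2 \left(-3 + 15 \cdot \frac{1}{2}\right) + \left(-2 + 5\right) = - 2 \left(-3 + \frac{15}{2}\right) + 3 = \left(-2\right) \frac{9}{2} + 3 = -9 + 3 = -6$)
$\left(-351 + 17^{2}\right) f = \left(-351 + 17^{2}\right) \left(-6\right) = \left(-351 + 289\right) \left(-6\right) = \left(-62\right) \left(-6\right) = 372$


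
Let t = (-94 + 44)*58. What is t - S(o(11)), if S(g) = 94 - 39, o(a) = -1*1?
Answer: -2955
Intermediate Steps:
o(a) = -1
t = -2900 (t = -50*58 = -2900)
S(g) = 55
t - S(o(11)) = -2900 - 1*55 = -2900 - 55 = -2955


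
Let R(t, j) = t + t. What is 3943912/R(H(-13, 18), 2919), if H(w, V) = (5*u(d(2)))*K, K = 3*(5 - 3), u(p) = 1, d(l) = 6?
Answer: 985978/15 ≈ 65732.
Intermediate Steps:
K = 6 (K = 3*2 = 6)
H(w, V) = 30 (H(w, V) = (5*1)*6 = 5*6 = 30)
R(t, j) = 2*t
3943912/R(H(-13, 18), 2919) = 3943912/((2*30)) = 3943912/60 = 3943912*(1/60) = 985978/15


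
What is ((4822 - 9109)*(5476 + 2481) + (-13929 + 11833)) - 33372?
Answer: -34147127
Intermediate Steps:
((4822 - 9109)*(5476 + 2481) + (-13929 + 11833)) - 33372 = (-4287*7957 - 2096) - 33372 = (-34111659 - 2096) - 33372 = -34113755 - 33372 = -34147127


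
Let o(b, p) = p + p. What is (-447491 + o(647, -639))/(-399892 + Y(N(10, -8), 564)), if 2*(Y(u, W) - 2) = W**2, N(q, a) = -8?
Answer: 448769/240842 ≈ 1.8633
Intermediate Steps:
o(b, p) = 2*p
Y(u, W) = 2 + W**2/2
(-447491 + o(647, -639))/(-399892 + Y(N(10, -8), 564)) = (-447491 + 2*(-639))/(-399892 + (2 + (1/2)*564**2)) = (-447491 - 1278)/(-399892 + (2 + (1/2)*318096)) = -448769/(-399892 + (2 + 159048)) = -448769/(-399892 + 159050) = -448769/(-240842) = -448769*(-1/240842) = 448769/240842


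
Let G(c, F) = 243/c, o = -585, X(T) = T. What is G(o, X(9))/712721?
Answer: -27/46326865 ≈ -5.8282e-7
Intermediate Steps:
G(o, X(9))/712721 = (243/(-585))/712721 = (243*(-1/585))*(1/712721) = -27/65*1/712721 = -27/46326865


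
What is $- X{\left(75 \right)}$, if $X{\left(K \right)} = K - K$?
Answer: $0$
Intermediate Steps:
$X{\left(K \right)} = 0$
$- X{\left(75 \right)} = \left(-1\right) 0 = 0$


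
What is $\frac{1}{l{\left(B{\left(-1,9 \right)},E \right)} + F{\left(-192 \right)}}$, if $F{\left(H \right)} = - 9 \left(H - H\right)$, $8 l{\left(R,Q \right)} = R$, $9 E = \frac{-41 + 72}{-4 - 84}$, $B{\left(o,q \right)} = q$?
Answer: $\frac{8}{9} \approx 0.88889$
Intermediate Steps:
$E = - \frac{31}{792}$ ($E = \frac{\left(-41 + 72\right) \frac{1}{-4 - 84}}{9} = \frac{31 \frac{1}{-88}}{9} = \frac{31 \left(- \frac{1}{88}\right)}{9} = \frac{1}{9} \left(- \frac{31}{88}\right) = - \frac{31}{792} \approx -0.039141$)
$l{\left(R,Q \right)} = \frac{R}{8}$
$F{\left(H \right)} = 0$ ($F{\left(H \right)} = \left(-9\right) 0 = 0$)
$\frac{1}{l{\left(B{\left(-1,9 \right)},E \right)} + F{\left(-192 \right)}} = \frac{1}{\frac{1}{8} \cdot 9 + 0} = \frac{1}{\frac{9}{8} + 0} = \frac{1}{\frac{9}{8}} = \frac{8}{9}$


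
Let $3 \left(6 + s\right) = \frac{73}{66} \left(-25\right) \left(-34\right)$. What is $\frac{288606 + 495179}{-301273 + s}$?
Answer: $- \frac{77594715}{29795596} \approx -2.6042$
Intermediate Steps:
$s = \frac{30431}{99}$ ($s = -6 + \frac{\frac{73}{66} \left(-25\right) \left(-34\right)}{3} = -6 + \frac{\left(- \frac{1825}{66}\right) \left(-34\right)}{3} = -6 + \frac{1}{3} \cdot \frac{31025}{33} = -6 + \frac{31025}{99} = \frac{30431}{99} \approx 307.38$)
$\frac{288606 + 495179}{-301273 + s} = \frac{288606 + 495179}{-301273 + \frac{30431}{99}} = \frac{783785}{- \frac{29795596}{99}} = 783785 \left(- \frac{99}{29795596}\right) = - \frac{77594715}{29795596}$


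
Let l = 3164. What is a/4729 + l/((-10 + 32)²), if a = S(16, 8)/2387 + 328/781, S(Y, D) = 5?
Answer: 57632811914/8816024063 ≈ 6.5373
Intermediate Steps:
a = 71531/169477 (a = 5/2387 + 328/781 = 71531/169477 ≈ 0.42207)
a/4729 + l/((-10 + 32)²) = (71531/169477)/4729 + 3164/((-10 + 32)²) = (71531/169477)*(1/4729) + 3164/(22²) = 71531/801456733 + 3164/484 = 71531/801456733 + 3164*(1/484) = 71531/801456733 + 791/121 = 57632811914/8816024063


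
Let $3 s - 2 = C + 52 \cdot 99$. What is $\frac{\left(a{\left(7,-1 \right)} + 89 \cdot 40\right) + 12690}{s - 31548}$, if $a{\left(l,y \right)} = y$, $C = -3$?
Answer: $- \frac{48747}{89497} \approx -0.54468$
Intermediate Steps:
$s = \frac{5147}{3}$ ($s = \frac{2}{3} + \frac{-3 + 52 \cdot 99}{3} = \frac{2}{3} + \frac{-3 + 5148}{3} = \frac{2}{3} + \frac{1}{3} \cdot 5145 = \frac{2}{3} + 1715 = \frac{5147}{3} \approx 1715.7$)
$\frac{\left(a{\left(7,-1 \right)} + 89 \cdot 40\right) + 12690}{s - 31548} = \frac{\left(-1 + 89 \cdot 40\right) + 12690}{\frac{5147}{3} - 31548} = \frac{\left(-1 + 3560\right) + 12690}{- \frac{89497}{3}} = \left(3559 + 12690\right) \left(- \frac{3}{89497}\right) = 16249 \left(- \frac{3}{89497}\right) = - \frac{48747}{89497}$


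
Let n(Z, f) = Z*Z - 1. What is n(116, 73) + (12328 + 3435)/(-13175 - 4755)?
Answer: 21930217/1630 ≈ 13454.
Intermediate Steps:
n(Z, f) = -1 + Z**2 (n(Z, f) = Z**2 - 1 = -1 + Z**2)
n(116, 73) + (12328 + 3435)/(-13175 - 4755) = (-1 + 116**2) + (12328 + 3435)/(-13175 - 4755) = (-1 + 13456) + 15763/(-17930) = 13455 + 15763*(-1/17930) = 13455 - 1433/1630 = 21930217/1630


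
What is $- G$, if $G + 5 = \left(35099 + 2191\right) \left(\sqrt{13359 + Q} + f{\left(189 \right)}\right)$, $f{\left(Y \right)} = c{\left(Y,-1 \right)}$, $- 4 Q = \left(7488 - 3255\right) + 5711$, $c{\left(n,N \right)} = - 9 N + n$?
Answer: $-7383415 - 37290 \sqrt{10873} \approx -1.1272 \cdot 10^{7}$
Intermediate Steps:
$c{\left(n,N \right)} = n - 9 N$
$Q = -2486$ ($Q = - \frac{\left(7488 - 3255\right) + 5711}{4} = - \frac{4233 + 5711}{4} = \left(- \frac{1}{4}\right) 9944 = -2486$)
$f{\left(Y \right)} = 9 + Y$ ($f{\left(Y \right)} = Y - -9 = Y + 9 = 9 + Y$)
$G = 7383415 + 37290 \sqrt{10873}$ ($G = -5 + \left(35099 + 2191\right) \left(\sqrt{13359 - 2486} + \left(9 + 189\right)\right) = -5 + 37290 \left(\sqrt{10873} + 198\right) = -5 + 37290 \left(198 + \sqrt{10873}\right) = -5 + \left(7383420 + 37290 \sqrt{10873}\right) = 7383415 + 37290 \sqrt{10873} \approx 1.1272 \cdot 10^{7}$)
$- G = - (7383415 + 37290 \sqrt{10873}) = -7383415 - 37290 \sqrt{10873}$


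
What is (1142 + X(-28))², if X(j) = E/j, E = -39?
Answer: 1024960225/784 ≈ 1.3073e+6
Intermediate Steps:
X(j) = -39/j
(1142 + X(-28))² = (1142 - 39/(-28))² = (1142 - 39*(-1/28))² = (1142 + 39/28)² = (32015/28)² = 1024960225/784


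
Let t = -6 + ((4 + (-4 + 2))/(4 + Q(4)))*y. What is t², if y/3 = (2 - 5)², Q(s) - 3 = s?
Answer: 144/121 ≈ 1.1901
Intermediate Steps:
Q(s) = 3 + s
y = 27 (y = 3*(2 - 5)² = 3*(-3)² = 3*9 = 27)
t = -12/11 (t = -6 + ((4 + (-4 + 2))/(4 + (3 + 4)))*27 = -6 + ((4 - 2)/(4 + 7))*27 = -6 + (2/11)*27 = -6 + 54/11 = -12/11 ≈ -1.0909)
t² = (-12/11)² = 144/121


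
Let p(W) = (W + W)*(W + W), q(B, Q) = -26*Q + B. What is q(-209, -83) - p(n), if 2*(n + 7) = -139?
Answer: -21460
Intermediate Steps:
n = -153/2 (n = -7 + (1/2)*(-139) = -7 - 139/2 = -153/2 ≈ -76.500)
q(B, Q) = B - 26*Q
p(W) = 4*W**2 (p(W) = (2*W)*(2*W) = 4*W**2)
q(-209, -83) - p(n) = (-209 - 26*(-83)) - 4*(-153/2)**2 = (-209 + 2158) - 4*23409/4 = 1949 - 1*23409 = 1949 - 23409 = -21460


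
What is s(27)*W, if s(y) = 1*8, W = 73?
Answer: 584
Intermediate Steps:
s(y) = 8
s(27)*W = 8*73 = 584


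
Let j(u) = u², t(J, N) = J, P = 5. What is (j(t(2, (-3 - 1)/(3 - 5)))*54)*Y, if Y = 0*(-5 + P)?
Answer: 0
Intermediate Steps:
Y = 0 (Y = 0*(-5 + 5) = 0*0 = 0)
(j(t(2, (-3 - 1)/(3 - 5)))*54)*Y = (2²*54)*0 = (4*54)*0 = 216*0 = 0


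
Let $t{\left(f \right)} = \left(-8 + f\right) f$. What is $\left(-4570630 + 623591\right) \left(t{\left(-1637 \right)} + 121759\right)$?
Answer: $-11109430698336$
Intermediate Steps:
$t{\left(f \right)} = f \left(-8 + f\right)$
$\left(-4570630 + 623591\right) \left(t{\left(-1637 \right)} + 121759\right) = \left(-4570630 + 623591\right) \left(- 1637 \left(-8 - 1637\right) + 121759\right) = - 3947039 \left(\left(-1637\right) \left(-1645\right) + 121759\right) = - 3947039 \left(2692865 + 121759\right) = \left(-3947039\right) 2814624 = -11109430698336$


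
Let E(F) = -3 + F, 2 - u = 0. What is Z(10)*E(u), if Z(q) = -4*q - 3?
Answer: 43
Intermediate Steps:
u = 2 (u = 2 - 1*0 = 2 + 0 = 2)
Z(q) = -3 - 4*q
Z(10)*E(u) = (-3 - 4*10)*(-3 + 2) = (-3 - 40)*(-1) = -43*(-1) = 43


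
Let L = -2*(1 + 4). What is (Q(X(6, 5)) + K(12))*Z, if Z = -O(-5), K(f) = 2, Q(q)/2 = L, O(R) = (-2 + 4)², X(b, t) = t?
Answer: 72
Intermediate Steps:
O(R) = 4 (O(R) = 2² = 4)
L = -10 (L = -2*5 = -10)
Q(q) = -20 (Q(q) = 2*(-10) = -20)
Z = -4 (Z = -1*4 = -4)
(Q(X(6, 5)) + K(12))*Z = (-20 + 2)*(-4) = -18*(-4) = 72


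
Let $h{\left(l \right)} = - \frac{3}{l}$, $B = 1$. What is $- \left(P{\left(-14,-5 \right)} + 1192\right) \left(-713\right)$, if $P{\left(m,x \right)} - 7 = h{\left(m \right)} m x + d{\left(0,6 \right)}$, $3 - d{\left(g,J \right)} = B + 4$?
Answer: $864156$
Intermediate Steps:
$d{\left(g,J \right)} = -2$ ($d{\left(g,J \right)} = 3 - \left(1 + 4\right) = 3 - 5 = -2$)
$P{\left(m,x \right)} = 5 - 3 x$ ($P{\left(m,x \right)} = 7 + \left(- \frac{3}{m} m x - 2\right) = 7 - \left(2 + 3 x\right) = 5 - 3 x$)
$- \left(P{\left(-14,-5 \right)} + 1192\right) \left(-713\right) = - \left(\left(5 - -15\right) + 1192\right) \left(-713\right) = - \left(\left(5 + 15\right) + 1192\right) \left(-713\right) = - \left(20 + 1192\right) \left(-713\right) = - 1212 \left(-713\right) = \left(-1\right) \left(-864156\right) = 864156$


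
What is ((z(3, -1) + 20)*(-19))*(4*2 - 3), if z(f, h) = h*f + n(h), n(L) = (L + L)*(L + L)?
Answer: -1995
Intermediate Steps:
n(L) = 4*L² (n(L) = (2*L)*(2*L) = 4*L²)
z(f, h) = 4*h² + f*h (z(f, h) = h*f + 4*h² = f*h + 4*h² = 4*h² + f*h)
((z(3, -1) + 20)*(-19))*(4*2 - 3) = ((-(3 + 4*(-1)) + 20)*(-19))*(4*2 - 3) = ((-(3 - 4) + 20)*(-19))*(8 - 3) = ((-1*(-1) + 20)*(-19))*5 = ((1 + 20)*(-19))*5 = (21*(-19))*5 = -399*5 = -1995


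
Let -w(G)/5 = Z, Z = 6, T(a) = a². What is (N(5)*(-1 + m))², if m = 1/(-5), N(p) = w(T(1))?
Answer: 1296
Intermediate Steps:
w(G) = -30 (w(G) = -5*6 = -30)
N(p) = -30
m = -⅕ ≈ -0.20000
(N(5)*(-1 + m))² = (-30*(-1 - ⅕))² = (-30*(-6/5))² = 36² = 1296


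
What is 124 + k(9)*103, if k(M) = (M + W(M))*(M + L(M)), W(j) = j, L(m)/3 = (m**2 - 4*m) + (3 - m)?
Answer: 233728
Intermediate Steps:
L(m) = 9 - 15*m + 3*m**2 (L(m) = 3*((m**2 - 4*m) + (3 - m)) = 3*(3 + m**2 - 5*m) = 9 - 15*m + 3*m**2)
k(M) = 2*M*(9 - 14*M + 3*M**2) (k(M) = (M + M)*(M + (9 - 15*M + 3*M**2)) = (2*M)*(9 - 14*M + 3*M**2) = 2*M*(9 - 14*M + 3*M**2))
124 + k(9)*103 = 124 + (2*9*(9 - 14*9 + 3*9**2))*103 = 124 + (2*9*(9 - 126 + 3*81))*103 = 124 + (2*9*(9 - 126 + 243))*103 = 124 + (2*9*126)*103 = 124 + 2268*103 = 124 + 233604 = 233728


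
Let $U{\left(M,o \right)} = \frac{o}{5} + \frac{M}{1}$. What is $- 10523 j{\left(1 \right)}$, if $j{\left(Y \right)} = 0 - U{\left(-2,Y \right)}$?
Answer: $- \frac{94707}{5} \approx -18941.0$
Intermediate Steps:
$U{\left(M,o \right)} = M + \frac{o}{5}$ ($U{\left(M,o \right)} = o \frac{1}{5} + M 1 = \frac{o}{5} + M = M + \frac{o}{5}$)
$j{\left(Y \right)} = 2 - \frac{Y}{5}$ ($j{\left(Y \right)} = 0 - \left(-2 + \frac{Y}{5}\right) = 2 - \frac{Y}{5}$)
$- 10523 j{\left(1 \right)} = - 10523 \left(2 - \frac{1}{5}\right) = \left(-10523\right) \frac{9}{5} = - \frac{94707}{5}$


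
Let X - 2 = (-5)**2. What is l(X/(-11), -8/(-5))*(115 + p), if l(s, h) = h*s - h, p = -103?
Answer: -3648/55 ≈ -66.327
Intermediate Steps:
X = 27 (X = 2 + (-5)**2 = 2 + 25 = 27)
l(s, h) = -h + h*s
l(X/(-11), -8/(-5))*(115 + p) = ((-8/(-5))*(-1 + 27/(-11)))*(115 - 103) = ((-8*(-1/5))*(-1 + 27*(-1/11)))*12 = (8*(-1 - 27/11)/5)*12 = ((8/5)*(-38/11))*12 = -304/55*12 = -3648/55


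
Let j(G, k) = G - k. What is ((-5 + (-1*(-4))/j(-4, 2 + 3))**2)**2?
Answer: 5764801/6561 ≈ 878.65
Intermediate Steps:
((-5 + (-1*(-4))/j(-4, 2 + 3))**2)**2 = ((-5 + (-1*(-4))/(-4 - (2 + 3)))**2)**2 = ((-5 + 4/(-4 - 1*5))**2)**2 = ((-5 + 4/(-4 - 5))**2)**2 = ((-5 + 4/(-9))**2)**2 = ((-5 + 4*(-1/9))**2)**2 = ((-5 - 4/9)**2)**2 = ((-49/9)**2)**2 = (2401/81)**2 = 5764801/6561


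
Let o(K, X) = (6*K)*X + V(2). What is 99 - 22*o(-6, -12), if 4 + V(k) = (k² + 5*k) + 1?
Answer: -9647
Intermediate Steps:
V(k) = -3 + k² + 5*k (V(k) = -4 + ((k² + 5*k) + 1) = -4 + (1 + k² + 5*k) = -3 + k² + 5*k)
o(K, X) = 11 + 6*K*X (o(K, X) = (6*K)*X + (-3 + 2² + 5*2) = 6*K*X + (-3 + 4 + 10) = 6*K*X + 11 = 11 + 6*K*X)
99 - 22*o(-6, -12) = 99 - 22*(11 + 6*(-6)*(-12)) = 99 - 22*(11 + 432) = 99 - 22*443 = 99 - 9746 = -9647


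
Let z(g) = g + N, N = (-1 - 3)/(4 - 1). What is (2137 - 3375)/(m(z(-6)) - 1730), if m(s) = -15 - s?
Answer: 3714/5213 ≈ 0.71245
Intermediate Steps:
N = -4/3 ≈ -1.3333
z(g) = -4/3 + g (z(g) = g - 4/3 = -4/3 + g)
(2137 - 3375)/(m(z(-6)) - 1730) = (2137 - 3375)/((-15 - (-4/3 - 6)) - 1730) = -1238/((-15 - 1*(-22/3)) - 1730) = -1238/((-15 + 22/3) - 1730) = -1238/(-23/3 - 1730) = -1238/(-5213/3) = -1238*(-3/5213) = 3714/5213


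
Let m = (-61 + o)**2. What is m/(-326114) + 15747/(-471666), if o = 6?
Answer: -546842234/12818073827 ≈ -0.042662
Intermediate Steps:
m = 3025 (m = (-61 + 6)**2 = (-55)**2 = 3025)
m/(-326114) + 15747/(-471666) = 3025/(-326114) + 15747/(-471666) = 3025*(-1/326114) + 15747*(-1/471666) = -3025/326114 - 5249/157222 = -546842234/12818073827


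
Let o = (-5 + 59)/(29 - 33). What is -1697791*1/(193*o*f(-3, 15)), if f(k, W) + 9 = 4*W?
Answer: 3395582/265761 ≈ 12.777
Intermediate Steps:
f(k, W) = -9 + 4*W
o = -27/2 (o = 54/(-4) = 54*(-¼) = -27/2 ≈ -13.500)
-1697791*1/(193*o*f(-3, 15)) = -1697791*(-2/(5211*(-9 + 4*15))) = -1697791*(-2/(5211*(-9 + 60))) = -1697791/((193*51)*(-27/2)) = -1697791/(9843*(-27/2)) = -1697791/(-265761/2) = -1697791*(-2/265761) = 3395582/265761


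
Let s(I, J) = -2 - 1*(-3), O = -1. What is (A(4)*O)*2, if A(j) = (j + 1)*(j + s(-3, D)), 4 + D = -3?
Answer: -50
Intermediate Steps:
D = -7 (D = -4 - 3 = -7)
s(I, J) = 1 (s(I, J) = -2 + 3 = 1)
A(j) = (1 + j)**2 (A(j) = (j + 1)*(j + 1) = (1 + j)*(1 + j) = (1 + j)**2)
(A(4)*O)*2 = ((1 + 4**2 + 2*4)*(-1))*2 = ((1 + 16 + 8)*(-1))*2 = (25*(-1))*2 = -25*2 = -50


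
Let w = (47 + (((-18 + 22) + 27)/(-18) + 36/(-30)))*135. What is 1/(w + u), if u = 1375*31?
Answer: 2/97151 ≈ 2.0587e-5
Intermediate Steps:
u = 42625
w = 11901/2 (w = (47 + ((4 + 27)*(-1/18) + 36*(-1/30)))*135 = (47 + (31*(-1/18) - 6/5))*135 = (47 + (-31/18 - 6/5))*135 = (47 - 263/90)*135 = (3967/90)*135 = 11901/2 ≈ 5950.5)
1/(w + u) = 1/(11901/2 + 42625) = 1/(97151/2) = 2/97151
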